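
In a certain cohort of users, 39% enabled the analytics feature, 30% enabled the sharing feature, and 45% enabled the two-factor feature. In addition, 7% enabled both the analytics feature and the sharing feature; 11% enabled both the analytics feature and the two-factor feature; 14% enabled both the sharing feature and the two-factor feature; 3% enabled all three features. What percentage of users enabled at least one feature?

85%

Apply inclusion-exclusion:
P(≥1) = 39 + 30 + 45 − 7 − 11 − 14 + 3 = 85%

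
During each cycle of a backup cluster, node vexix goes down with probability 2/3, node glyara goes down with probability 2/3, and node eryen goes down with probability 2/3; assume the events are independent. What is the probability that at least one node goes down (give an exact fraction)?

26/27

P(none) = (1 − 2/3) × (1 − 2/3) × (1 − 2/3) = 1/3 × 1/3 × 1/3 = 1/27
P(at least one) = 1 − 1/27 = 26/27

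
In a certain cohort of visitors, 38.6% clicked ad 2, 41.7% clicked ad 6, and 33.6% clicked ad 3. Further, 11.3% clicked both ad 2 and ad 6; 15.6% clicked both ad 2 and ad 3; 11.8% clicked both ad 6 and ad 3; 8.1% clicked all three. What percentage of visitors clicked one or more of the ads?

83.3%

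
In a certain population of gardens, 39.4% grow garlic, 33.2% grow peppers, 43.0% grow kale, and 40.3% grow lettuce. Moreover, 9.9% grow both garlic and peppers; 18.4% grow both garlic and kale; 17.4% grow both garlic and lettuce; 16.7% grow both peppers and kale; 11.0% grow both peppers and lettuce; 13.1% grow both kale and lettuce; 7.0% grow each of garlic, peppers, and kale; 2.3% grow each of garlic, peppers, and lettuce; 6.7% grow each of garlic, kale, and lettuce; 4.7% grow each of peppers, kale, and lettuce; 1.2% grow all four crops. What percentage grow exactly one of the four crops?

40.2%

Using the inclusion–exclusion count for exactly one event:
P(exactly one) = 39.4 + 33.2 + 43.0 + 40.3 − 2·9.9 − 2·18.4 − 2·17.4 − 2·16.7 − 2·11.0 − 2·13.1 + 3·7.0 + 3·2.3 + 3·6.7 + 3·4.7 − 4·1.2 = 40.2%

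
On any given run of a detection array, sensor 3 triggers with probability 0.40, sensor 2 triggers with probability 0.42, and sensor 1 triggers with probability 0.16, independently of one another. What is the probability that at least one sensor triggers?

0.70768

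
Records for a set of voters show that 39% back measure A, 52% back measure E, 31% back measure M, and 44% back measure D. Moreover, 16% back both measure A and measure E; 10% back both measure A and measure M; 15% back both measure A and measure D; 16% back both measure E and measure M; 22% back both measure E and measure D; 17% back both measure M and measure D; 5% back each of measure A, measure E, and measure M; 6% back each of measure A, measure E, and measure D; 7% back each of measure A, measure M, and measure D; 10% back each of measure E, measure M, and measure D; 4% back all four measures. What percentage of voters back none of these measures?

6%

By inclusion-exclusion,
P(union) = 39 + 52 + 31 + 44 − 16 − 10 − 15 − 16 − 22 − 17 + 5 + 6 + 7 + 10 − 4 = 94%
P(none) = 100% − 94% = 6%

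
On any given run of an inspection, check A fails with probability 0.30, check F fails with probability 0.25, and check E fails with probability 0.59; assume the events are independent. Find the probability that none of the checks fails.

P(none) = (1 − 0.30) × (1 − 0.25) × (1 − 0.59) = 0.70 × 0.75 × 0.41 = 0.21525

0.21525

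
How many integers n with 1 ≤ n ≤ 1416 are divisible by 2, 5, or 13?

893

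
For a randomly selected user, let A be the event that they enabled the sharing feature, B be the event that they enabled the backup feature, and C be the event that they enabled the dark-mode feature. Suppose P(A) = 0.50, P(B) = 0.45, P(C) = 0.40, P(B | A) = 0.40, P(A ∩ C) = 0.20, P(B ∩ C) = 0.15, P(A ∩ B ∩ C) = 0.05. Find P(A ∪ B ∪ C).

0.85

P(A ∩ B) = P(A)·P(B|A) = 0.50 × 0.40 = 0.20
P(A ∪ B ∪ C) = 0.50 + 0.45 + 0.40 − 0.20 − 0.20 − 0.15 + 0.05 = 0.85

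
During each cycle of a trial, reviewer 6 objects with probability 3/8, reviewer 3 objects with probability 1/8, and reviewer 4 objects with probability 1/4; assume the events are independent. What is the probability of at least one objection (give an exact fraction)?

151/256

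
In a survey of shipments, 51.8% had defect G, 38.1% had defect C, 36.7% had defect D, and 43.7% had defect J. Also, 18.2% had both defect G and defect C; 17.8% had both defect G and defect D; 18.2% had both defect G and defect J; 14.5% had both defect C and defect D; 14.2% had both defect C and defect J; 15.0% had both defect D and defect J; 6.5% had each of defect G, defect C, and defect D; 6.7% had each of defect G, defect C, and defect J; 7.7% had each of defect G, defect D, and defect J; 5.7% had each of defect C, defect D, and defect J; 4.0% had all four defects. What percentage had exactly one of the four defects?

38.3%

By inclusion–exclusion (exactly-one form):
P(exactly one) = 51.8 + 38.1 + 36.7 + 43.7 − 2·18.2 − 2·17.8 − 2·18.2 − 2·14.5 − 2·14.2 − 2·15.0 + 3·6.5 + 3·6.7 + 3·7.7 + 3·5.7 − 4·4.0 = 38.3%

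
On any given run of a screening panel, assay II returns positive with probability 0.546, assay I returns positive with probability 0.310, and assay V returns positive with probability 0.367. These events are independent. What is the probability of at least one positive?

0.80170642

P(none) = (1 − 0.546) × (1 − 0.310) × (1 − 0.367) = 0.454 × 0.690 × 0.633 = 0.19829358
P(at least one) = 1 − 0.19829358 = 0.80170642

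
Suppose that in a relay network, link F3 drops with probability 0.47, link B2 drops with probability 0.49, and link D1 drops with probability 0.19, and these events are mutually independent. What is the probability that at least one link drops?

0.781057

P(none) = (1 − 0.47) × (1 − 0.49) × (1 − 0.19) = 0.53 × 0.51 × 0.81 = 0.218943
P(at least one) = 1 − 0.218943 = 0.781057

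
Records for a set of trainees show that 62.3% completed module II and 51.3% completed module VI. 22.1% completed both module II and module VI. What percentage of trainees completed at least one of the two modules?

By inclusion-exclusion,
P(union) = 62.3 + 51.3 − 22.1 = 91.5%

91.5%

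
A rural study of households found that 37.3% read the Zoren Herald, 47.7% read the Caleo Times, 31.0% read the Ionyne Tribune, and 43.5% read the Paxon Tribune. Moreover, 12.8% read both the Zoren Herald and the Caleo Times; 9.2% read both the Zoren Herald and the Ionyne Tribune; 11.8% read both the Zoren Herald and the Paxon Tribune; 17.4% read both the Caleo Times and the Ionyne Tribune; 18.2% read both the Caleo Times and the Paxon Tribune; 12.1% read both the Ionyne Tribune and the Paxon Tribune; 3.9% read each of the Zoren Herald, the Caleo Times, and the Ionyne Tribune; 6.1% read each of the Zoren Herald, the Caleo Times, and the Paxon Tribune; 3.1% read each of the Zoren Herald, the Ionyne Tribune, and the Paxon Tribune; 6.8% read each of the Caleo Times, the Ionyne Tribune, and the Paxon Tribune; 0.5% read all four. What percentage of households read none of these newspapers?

By inclusion–exclusion:
P(union) = 37.3 + 47.7 + 31.0 + 43.5 − 12.8 − 9.2 − 11.8 − 17.4 − 18.2 − 12.1 + 3.9 + 6.1 + 3.1 + 6.8 − 0.5 = 97.4%
P(none) = 100% − 97.4% = 2.6%

2.6%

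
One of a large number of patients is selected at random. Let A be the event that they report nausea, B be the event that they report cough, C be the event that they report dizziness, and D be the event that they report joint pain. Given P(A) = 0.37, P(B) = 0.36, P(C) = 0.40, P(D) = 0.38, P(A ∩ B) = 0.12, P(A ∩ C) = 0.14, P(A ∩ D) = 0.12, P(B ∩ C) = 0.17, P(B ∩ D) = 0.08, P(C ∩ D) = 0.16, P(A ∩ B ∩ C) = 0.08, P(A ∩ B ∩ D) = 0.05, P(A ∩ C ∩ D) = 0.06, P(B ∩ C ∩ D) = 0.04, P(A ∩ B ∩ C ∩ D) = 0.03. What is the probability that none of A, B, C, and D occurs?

Using inclusion–exclusion:
P(A ∪ B ∪ C ∪ D) = 0.37 + 0.36 + 0.40 + 0.38 − 0.12 − 0.14 − 0.12 − 0.17 − 0.08 − 0.16 + 0.08 + 0.05 + 0.06 + 0.04 − 0.03 = 0.92
P(none) = 1 − 0.92 = 0.08

0.08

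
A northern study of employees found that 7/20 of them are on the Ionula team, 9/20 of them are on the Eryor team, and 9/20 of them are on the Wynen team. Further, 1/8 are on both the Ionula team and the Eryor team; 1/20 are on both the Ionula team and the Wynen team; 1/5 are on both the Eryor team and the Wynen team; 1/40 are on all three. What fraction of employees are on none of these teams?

1/10

By inclusion–exclusion:
P(union) = 7/20 + 9/20 + 9/20 − 1/8 − 1/20 − 1/5 + 1/40 = 9/10
P(none) = 1 − 9/10 = 1/10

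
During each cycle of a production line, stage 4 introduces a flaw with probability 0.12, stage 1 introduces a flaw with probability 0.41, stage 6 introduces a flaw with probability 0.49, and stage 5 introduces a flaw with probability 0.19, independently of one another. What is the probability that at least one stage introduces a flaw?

0.78551848

P(none) = (1 − 0.12) × (1 − 0.41) × (1 − 0.49) × (1 − 0.19) = 0.88 × 0.59 × 0.51 × 0.81 = 0.21448152
P(at least one) = 1 − 0.21448152 = 0.78551848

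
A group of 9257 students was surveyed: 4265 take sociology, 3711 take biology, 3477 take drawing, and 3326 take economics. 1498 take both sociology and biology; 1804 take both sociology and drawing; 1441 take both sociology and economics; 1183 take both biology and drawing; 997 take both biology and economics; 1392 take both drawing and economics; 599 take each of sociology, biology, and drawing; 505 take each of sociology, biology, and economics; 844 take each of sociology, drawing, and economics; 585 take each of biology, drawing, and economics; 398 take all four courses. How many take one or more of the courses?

Apply inclusion-exclusion:
|at least one| = 4265 + 3711 + 3477 + 3326 − 1498 − 1804 − 1441 − 1183 − 997 − 1392 + 599 + 505 + 844 + 585 − 398 = 8599

8599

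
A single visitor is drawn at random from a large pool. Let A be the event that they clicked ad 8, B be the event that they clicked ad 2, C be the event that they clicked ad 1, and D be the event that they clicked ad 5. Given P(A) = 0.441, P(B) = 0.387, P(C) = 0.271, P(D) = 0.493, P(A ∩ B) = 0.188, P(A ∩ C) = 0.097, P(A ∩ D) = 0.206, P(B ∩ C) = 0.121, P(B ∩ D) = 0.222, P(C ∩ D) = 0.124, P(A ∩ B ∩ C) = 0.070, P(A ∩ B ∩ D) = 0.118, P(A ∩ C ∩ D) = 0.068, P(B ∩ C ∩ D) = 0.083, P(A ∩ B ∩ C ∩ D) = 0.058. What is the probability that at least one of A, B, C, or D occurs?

P(A ∪ B ∪ C ∪ D) = 0.441 + 0.387 + 0.271 + 0.493 − 0.188 − 0.097 − 0.206 − 0.121 − 0.222 − 0.124 + 0.070 + 0.118 + 0.068 + 0.083 − 0.058 = 0.915

0.915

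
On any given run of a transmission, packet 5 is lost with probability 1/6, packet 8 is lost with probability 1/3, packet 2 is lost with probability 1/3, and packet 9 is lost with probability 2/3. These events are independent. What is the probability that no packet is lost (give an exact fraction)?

P(none) = (1 − 1/6) × (1 − 1/3) × (1 − 1/3) × (1 − 2/3) = 5/6 × 2/3 × 2/3 × 1/3 = 10/81

10/81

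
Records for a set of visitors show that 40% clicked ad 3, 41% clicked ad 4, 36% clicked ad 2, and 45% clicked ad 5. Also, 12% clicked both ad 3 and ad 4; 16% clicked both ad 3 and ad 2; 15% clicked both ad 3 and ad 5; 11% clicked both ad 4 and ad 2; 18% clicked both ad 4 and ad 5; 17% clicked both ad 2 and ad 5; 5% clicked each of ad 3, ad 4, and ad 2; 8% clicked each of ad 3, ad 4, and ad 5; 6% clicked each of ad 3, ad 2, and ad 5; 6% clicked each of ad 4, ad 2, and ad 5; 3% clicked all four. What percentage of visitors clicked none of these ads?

5%

By inclusion–exclusion:
P(union) = 40 + 41 + 36 + 45 − 12 − 16 − 15 − 11 − 18 − 17 + 5 + 8 + 6 + 6 − 3 = 95%
P(none) = 100% − 95% = 5%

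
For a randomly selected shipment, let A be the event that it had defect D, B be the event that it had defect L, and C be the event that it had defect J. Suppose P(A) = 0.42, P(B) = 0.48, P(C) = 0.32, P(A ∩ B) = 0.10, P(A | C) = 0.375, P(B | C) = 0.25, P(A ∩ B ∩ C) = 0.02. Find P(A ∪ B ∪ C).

0.94

P(A ∩ C) = P(C)·P(A|C) = 0.32 × 0.375 = 0.12
P(B ∩ C) = P(C)·P(B|C) = 0.32 × 0.25 = 0.08
P(A ∪ B ∪ C) = 0.42 + 0.48 + 0.32 − 0.10 − 0.12 − 0.08 + 0.02 = 0.94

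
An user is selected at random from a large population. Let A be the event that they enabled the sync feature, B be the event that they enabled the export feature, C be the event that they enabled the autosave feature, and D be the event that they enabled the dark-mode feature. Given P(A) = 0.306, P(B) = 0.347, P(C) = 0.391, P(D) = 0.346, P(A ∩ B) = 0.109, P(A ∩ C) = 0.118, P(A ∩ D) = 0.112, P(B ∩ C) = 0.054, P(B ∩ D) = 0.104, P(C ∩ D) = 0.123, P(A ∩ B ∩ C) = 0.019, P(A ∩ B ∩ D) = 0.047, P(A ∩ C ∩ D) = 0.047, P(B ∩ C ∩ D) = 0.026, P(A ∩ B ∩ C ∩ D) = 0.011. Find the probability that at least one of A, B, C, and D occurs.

0.898

By inclusion–exclusion:
P(A ∪ B ∪ C ∪ D) = 0.306 + 0.347 + 0.391 + 0.346 − 0.109 − 0.118 − 0.112 − 0.054 − 0.104 − 0.123 + 0.019 + 0.047 + 0.047 + 0.026 − 0.011 = 0.898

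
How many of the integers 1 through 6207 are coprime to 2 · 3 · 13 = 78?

Inclusion–exclusion gives
3103 + 2069 + 477 − 1034 − 238 − 159 + 79 = 4297
6207 − 4297 = 1910

1910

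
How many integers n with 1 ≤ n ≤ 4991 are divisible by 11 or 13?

Inclusion–exclusion gives
floor(4991/11) + floor(4991/13) − floor(4991/143) = 453 + 383 − 34 = 802

802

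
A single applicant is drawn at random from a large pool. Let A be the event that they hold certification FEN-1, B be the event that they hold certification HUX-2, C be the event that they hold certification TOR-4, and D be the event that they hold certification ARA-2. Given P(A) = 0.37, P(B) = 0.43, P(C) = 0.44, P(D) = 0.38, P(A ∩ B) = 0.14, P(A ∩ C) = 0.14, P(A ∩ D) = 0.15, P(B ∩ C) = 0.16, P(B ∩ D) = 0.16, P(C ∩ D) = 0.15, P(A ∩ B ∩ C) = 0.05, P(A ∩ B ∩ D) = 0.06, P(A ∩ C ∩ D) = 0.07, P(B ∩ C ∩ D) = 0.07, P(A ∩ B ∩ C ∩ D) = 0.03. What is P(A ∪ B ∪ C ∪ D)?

0.94

By inclusion-exclusion,
P(A ∪ B ∪ C ∪ D) = 0.37 + 0.43 + 0.44 + 0.38 − 0.14 − 0.14 − 0.15 − 0.16 − 0.16 − 0.15 + 0.05 + 0.06 + 0.07 + 0.07 − 0.03 = 0.94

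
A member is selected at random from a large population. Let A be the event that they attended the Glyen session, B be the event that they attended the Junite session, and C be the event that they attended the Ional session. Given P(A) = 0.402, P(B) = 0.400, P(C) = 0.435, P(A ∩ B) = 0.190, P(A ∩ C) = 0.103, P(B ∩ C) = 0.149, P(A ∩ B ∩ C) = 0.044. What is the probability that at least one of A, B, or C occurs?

0.839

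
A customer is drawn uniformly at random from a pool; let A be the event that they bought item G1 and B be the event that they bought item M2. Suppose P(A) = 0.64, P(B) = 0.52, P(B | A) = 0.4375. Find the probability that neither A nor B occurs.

0.12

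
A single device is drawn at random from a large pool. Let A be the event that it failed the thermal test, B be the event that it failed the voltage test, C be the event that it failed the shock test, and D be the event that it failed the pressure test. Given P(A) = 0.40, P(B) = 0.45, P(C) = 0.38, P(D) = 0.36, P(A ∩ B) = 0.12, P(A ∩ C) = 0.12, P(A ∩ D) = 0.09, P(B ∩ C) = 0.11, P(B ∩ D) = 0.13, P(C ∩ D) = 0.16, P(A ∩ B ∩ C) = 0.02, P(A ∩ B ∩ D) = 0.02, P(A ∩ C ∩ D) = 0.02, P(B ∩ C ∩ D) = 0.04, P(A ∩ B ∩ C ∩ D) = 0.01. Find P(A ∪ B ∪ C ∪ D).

0.95

Inclusion–exclusion gives
P(A ∪ B ∪ C ∪ D) = 0.40 + 0.45 + 0.38 + 0.36 − 0.12 − 0.12 − 0.09 − 0.11 − 0.13 − 0.16 + 0.02 + 0.02 + 0.02 + 0.04 − 0.01 = 0.95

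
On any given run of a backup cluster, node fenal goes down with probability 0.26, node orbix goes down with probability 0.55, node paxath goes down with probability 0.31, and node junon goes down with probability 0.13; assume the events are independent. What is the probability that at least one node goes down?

P(none) = (1 − 0.26) × (1 − 0.55) × (1 − 0.31) × (1 − 0.13) = 0.74 × 0.45 × 0.69 × 0.87 = 0.1998999
P(at least one) = 1 − 0.1998999 = 0.8001001

0.8001001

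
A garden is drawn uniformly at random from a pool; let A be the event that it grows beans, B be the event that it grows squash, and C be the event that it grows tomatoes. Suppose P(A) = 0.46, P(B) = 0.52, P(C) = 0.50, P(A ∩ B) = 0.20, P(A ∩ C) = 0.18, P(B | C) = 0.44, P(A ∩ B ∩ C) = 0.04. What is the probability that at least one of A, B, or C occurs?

P(B ∩ C) = P(C)·P(B|C) = 0.50 × 0.44 = 0.22
Apply inclusion-exclusion:
P(A ∪ B ∪ C) = 0.46 + 0.52 + 0.50 − 0.20 − 0.18 − 0.22 + 0.04 = 0.92

0.92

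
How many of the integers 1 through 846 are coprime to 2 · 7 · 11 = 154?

floor(846/2) + floor(846/7) + floor(846/11) − floor(846/14) − floor(846/22) − floor(846/77) + floor(846/154) = 423 + 120 + 76 − 60 − 38 − 10 + 5 = 516
846 − 516 = 330

330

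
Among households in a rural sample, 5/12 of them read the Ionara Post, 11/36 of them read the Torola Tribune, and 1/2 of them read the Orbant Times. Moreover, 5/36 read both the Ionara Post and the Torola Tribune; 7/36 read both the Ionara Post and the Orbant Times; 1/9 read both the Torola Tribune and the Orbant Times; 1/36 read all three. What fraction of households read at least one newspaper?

P(union) = 5/12 + 11/36 + 1/2 − 5/36 − 7/36 − 1/9 + 1/36 = 29/36

29/36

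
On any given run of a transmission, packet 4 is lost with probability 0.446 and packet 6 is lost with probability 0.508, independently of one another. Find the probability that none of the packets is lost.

0.272568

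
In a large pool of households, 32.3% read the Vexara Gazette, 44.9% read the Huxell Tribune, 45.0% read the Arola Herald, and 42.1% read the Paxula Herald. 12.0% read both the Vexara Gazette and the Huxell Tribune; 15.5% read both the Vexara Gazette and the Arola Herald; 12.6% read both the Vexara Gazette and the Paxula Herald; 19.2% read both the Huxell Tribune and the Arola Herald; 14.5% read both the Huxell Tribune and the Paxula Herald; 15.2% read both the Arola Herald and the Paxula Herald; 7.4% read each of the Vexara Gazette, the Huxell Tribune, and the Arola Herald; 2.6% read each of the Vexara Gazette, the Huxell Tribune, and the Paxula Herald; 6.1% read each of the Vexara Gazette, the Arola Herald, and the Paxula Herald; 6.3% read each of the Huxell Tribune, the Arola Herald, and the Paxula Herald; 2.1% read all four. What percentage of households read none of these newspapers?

Apply inclusion-exclusion:
P(union) = 32.3 + 44.9 + 45.0 + 42.1 − 12.0 − 15.5 − 12.6 − 19.2 − 14.5 − 15.2 + 7.4 + 2.6 + 6.1 + 6.3 − 2.1 = 95.6%
P(none) = 100% − 95.6% = 4.4%

4.4%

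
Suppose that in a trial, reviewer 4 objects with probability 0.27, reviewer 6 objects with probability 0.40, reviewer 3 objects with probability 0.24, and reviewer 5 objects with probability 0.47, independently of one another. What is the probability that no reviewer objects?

Since the events are independent, P(none) is the product of the individual non-occurrence probabilities.
P(none) = (1 − 0.27) × (1 − 0.40) × (1 − 0.24) × (1 − 0.47) = 0.73 × 0.60 × 0.76 × 0.53 = 0.1764264

0.1764264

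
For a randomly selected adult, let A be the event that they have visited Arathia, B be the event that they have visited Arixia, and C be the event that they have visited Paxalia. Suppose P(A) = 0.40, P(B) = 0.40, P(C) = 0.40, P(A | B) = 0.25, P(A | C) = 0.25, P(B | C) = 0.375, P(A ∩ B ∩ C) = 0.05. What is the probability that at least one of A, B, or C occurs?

0.90

P(A ∩ B) = P(B)·P(A|B) = 0.40 × 0.25 = 0.10
P(A ∩ C) = P(C)·P(A|C) = 0.40 × 0.25 = 0.10
P(B ∩ C) = P(C)·P(B|C) = 0.40 × 0.375 = 0.15
P(A ∪ B ∪ C) = 0.40 + 0.40 + 0.40 − 0.10 − 0.10 − 0.15 + 0.05 = 0.90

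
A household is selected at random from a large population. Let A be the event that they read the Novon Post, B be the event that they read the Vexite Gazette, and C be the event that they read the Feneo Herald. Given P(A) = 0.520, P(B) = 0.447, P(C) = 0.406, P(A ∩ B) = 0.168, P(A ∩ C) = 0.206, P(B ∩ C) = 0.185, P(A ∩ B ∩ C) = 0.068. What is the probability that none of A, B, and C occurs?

0.118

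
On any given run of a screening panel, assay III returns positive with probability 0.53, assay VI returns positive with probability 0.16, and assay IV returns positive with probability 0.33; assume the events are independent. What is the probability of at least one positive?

Independence gives P(none) = ∏(1 − pᵢ).
P(none) = (1 − 0.53) × (1 − 0.16) × (1 − 0.33) = 0.47 × 0.84 × 0.67 = 0.264516
P(at least one) = 1 − 0.264516 = 0.735484

0.735484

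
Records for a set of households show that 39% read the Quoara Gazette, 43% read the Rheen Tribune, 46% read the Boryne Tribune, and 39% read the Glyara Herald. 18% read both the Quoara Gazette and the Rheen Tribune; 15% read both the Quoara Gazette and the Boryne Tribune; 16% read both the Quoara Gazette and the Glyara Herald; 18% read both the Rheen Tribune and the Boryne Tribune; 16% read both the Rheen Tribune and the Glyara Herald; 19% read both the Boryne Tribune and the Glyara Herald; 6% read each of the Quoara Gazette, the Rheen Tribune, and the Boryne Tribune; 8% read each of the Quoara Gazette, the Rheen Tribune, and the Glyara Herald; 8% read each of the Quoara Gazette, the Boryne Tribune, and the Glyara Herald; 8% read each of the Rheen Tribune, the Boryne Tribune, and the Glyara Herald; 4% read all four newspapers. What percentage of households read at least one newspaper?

91%

By inclusion-exclusion,
P(at least one) = 39 + 43 + 46 + 39 − 18 − 15 − 16 − 18 − 16 − 19 + 6 + 8 + 8 + 8 − 4 = 91%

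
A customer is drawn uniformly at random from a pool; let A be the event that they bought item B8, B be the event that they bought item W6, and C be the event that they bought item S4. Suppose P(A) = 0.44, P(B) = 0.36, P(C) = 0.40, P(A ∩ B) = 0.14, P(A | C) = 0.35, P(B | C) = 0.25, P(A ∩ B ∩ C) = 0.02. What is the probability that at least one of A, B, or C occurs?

0.84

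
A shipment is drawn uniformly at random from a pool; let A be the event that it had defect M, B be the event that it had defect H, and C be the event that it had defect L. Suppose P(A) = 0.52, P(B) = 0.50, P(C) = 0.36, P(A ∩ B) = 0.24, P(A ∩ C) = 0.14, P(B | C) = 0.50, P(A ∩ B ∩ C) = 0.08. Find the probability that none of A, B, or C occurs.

P(B ∩ C) = P(C)·P(B|C) = 0.36 × 0.50 = 0.18
By inclusion-exclusion,
P(A ∪ B ∪ C) = 0.52 + 0.50 + 0.36 − 0.24 − 0.14 − 0.18 + 0.08 = 0.90
P(none) = 1 − 0.90 = 0.10

0.10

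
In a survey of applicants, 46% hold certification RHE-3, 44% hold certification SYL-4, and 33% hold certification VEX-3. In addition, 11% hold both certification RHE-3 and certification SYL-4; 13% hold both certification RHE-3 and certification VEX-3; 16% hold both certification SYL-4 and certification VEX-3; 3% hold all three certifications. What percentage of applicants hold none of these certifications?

Using inclusion–exclusion:
P(≥1) = 46 + 44 + 33 − 11 − 13 − 16 + 3 = 86%
P(none) = 100% − 86% = 14%

14%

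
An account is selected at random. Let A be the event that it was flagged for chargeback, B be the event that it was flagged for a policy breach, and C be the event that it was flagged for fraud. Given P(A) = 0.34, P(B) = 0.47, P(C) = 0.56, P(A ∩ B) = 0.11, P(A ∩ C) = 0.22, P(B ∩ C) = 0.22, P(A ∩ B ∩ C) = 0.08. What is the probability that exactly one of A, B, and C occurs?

0.51

By inclusion–exclusion (exactly-one form):
P(exactly one) = 0.34 + 0.47 + 0.56 − 2·0.11 − 2·0.22 − 2·0.22 + 3·0.08 = 0.51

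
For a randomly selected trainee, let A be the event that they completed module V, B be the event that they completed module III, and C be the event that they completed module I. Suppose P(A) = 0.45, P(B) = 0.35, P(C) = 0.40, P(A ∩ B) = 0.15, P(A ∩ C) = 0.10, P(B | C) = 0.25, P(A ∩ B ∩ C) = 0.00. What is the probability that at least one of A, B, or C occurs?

P(B ∩ C) = P(C)·P(B|C) = 0.40 × 0.25 = 0.10
Inclusion–exclusion gives
P(A ∪ B ∪ C) = 0.45 + 0.35 + 0.40 − 0.15 − 0.10 − 0.10 + 0.00 = 0.85

0.85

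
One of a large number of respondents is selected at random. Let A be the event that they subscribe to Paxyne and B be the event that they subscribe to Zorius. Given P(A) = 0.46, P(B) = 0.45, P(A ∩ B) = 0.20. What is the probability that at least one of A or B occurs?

0.71

Using inclusion–exclusion:
P(A ∪ B) = 0.46 + 0.45 − 0.20 = 0.71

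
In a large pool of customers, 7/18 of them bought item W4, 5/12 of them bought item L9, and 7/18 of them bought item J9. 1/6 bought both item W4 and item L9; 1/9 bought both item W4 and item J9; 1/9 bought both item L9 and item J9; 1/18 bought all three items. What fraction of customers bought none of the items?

5/36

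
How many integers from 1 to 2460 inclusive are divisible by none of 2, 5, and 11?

894

1230 + 492 + 223 − 246 − 111 − 44 + 22 = 1566
2460 − 1566 = 894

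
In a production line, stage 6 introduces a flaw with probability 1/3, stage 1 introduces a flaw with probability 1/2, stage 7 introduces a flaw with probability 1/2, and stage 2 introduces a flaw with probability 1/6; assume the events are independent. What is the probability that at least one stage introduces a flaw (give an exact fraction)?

31/36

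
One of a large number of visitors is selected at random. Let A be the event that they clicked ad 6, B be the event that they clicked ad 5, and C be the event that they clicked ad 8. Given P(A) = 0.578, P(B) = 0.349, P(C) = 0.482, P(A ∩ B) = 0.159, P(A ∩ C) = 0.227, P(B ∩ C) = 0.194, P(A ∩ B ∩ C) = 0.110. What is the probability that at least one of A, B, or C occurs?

0.939

By inclusion–exclusion:
P(A ∪ B ∪ C) = 0.578 + 0.349 + 0.482 − 0.159 − 0.227 − 0.194 + 0.110 = 0.939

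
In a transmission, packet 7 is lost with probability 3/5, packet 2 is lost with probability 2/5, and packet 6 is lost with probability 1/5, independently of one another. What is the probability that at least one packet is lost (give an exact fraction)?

Independence gives P(none) = ∏(1 − pᵢ).
P(none) = (1 − 3/5) × (1 − 2/5) × (1 − 1/5) = 2/5 × 3/5 × 4/5 = 24/125
P(at least one) = 1 − 24/125 = 101/125

101/125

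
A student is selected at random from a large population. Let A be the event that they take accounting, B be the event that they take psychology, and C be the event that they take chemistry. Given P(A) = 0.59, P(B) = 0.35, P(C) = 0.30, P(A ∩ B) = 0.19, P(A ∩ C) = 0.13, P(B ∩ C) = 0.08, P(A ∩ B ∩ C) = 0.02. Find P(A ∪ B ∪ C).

0.86

Inclusion–exclusion gives
P(A ∪ B ∪ C) = 0.59 + 0.35 + 0.30 − 0.19 − 0.13 − 0.08 + 0.02 = 0.86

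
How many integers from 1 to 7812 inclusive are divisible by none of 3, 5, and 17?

3921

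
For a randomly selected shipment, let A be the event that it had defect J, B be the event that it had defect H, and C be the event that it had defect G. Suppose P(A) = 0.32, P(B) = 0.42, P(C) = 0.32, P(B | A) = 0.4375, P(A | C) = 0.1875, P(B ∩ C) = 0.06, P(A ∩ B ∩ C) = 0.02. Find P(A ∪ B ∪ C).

P(A ∩ B) = P(A)·P(B|A) = 0.32 × 0.4375 = 0.14
P(A ∩ C) = P(C)·P(A|C) = 0.32 × 0.1875 = 0.06
Using inclusion–exclusion:
P(A ∪ B ∪ C) = 0.32 + 0.42 + 0.32 − 0.14 − 0.06 − 0.06 + 0.02 = 0.82

0.82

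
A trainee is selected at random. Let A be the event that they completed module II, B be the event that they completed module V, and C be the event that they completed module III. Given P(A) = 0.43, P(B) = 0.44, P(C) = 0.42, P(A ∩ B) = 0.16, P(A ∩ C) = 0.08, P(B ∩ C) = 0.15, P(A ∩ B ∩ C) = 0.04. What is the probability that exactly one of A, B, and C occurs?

0.63

P(exactly one) = 0.43 + 0.44 + 0.42 − 2·0.16 − 2·0.08 − 2·0.15 + 3·0.04 = 0.63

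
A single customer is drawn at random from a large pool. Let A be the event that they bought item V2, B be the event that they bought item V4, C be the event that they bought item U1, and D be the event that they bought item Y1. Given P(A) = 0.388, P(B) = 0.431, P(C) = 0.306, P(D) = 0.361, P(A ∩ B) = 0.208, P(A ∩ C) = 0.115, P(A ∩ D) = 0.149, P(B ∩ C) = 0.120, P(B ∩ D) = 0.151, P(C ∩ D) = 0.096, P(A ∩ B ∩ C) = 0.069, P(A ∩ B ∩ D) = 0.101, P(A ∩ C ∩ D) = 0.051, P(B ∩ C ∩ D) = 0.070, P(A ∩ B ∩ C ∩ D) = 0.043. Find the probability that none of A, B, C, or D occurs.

P(A ∪ B ∪ C ∪ D) = 0.388 + 0.431 + 0.306 + 0.361 − 0.208 − 0.115 − 0.149 − 0.120 − 0.151 − 0.096 + 0.069 + 0.101 + 0.051 + 0.070 − 0.043 = 0.895
P(none) = 1 − 0.895 = 0.105

0.105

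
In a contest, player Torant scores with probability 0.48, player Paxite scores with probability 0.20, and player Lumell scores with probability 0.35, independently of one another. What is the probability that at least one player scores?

P(none) = (1 − 0.48) × (1 − 0.20) × (1 − 0.35) = 0.52 × 0.80 × 0.65 = 0.2704
P(at least one) = 1 − 0.2704 = 0.7296

0.7296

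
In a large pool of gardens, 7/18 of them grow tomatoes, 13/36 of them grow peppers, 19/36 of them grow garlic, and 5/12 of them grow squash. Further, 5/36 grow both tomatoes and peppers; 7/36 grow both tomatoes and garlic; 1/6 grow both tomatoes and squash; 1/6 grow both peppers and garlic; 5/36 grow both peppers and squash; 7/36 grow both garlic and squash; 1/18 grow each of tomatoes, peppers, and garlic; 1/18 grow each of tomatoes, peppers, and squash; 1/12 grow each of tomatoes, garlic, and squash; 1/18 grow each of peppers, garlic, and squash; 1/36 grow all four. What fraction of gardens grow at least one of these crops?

11/12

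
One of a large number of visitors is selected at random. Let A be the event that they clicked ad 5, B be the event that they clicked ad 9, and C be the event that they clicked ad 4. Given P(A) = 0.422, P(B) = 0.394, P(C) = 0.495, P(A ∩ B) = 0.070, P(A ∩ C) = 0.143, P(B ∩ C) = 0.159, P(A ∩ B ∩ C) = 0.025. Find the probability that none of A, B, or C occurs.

0.036

P(A ∪ B ∪ C) = 0.422 + 0.394 + 0.495 − 0.070 − 0.143 − 0.159 + 0.025 = 0.964
P(none) = 1 − 0.964 = 0.036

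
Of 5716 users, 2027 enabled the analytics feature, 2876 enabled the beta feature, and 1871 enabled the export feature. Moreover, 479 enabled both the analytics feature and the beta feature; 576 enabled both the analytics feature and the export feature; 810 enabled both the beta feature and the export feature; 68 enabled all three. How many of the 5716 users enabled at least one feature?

4977

|union| = 2027 + 2876 + 1871 − 479 − 576 − 810 + 68 = 4977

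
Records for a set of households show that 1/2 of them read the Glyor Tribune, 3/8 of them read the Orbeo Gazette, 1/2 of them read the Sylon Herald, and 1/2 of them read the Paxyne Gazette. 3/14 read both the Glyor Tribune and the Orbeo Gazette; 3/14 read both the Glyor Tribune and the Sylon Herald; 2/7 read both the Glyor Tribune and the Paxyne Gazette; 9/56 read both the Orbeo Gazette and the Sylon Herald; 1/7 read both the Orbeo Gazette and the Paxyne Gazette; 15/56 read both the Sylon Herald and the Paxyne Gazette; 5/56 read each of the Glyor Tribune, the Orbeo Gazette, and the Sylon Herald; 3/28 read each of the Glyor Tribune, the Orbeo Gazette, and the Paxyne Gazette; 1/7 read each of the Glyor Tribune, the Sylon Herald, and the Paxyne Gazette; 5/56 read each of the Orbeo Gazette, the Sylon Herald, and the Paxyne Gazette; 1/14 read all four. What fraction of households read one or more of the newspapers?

53/56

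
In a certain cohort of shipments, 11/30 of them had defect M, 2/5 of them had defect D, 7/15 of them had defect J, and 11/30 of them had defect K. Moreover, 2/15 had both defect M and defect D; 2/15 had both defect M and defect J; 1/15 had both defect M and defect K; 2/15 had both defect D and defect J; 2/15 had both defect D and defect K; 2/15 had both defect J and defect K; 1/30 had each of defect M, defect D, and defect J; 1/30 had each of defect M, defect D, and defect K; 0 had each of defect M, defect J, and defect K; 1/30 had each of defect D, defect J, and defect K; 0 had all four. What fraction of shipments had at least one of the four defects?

29/30

Using inclusion–exclusion:
P(≥1) = 11/30 + 2/5 + 7/15 + 11/30 − 2/15 − 2/15 − 1/15 − 2/15 − 2/15 − 2/15 + 1/30 + 1/30 + 0 + 1/30 − 0 = 29/30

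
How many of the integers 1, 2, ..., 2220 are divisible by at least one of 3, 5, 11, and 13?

1226

Using inclusion–exclusion:
⌊2220/3⌋ + ⌊2220/5⌋ + ⌊2220/11⌋ + ⌊2220/13⌋ − ⌊2220/15⌋ − ⌊2220/33⌋ − ⌊2220/39⌋ − ⌊2220/55⌋ − ⌊2220/65⌋ − ⌊2220/143⌋ + ⌊2220/165⌋ + ⌊2220/195⌋ + ⌊2220/429⌋ + ⌊2220/715⌋ − ⌊2220/2145⌋ = 740 + 444 + 201 + 170 − 148 − 67 − 56 − 40 − 34 − 15 + 13 + 11 + 5 + 3 − 1 = 1226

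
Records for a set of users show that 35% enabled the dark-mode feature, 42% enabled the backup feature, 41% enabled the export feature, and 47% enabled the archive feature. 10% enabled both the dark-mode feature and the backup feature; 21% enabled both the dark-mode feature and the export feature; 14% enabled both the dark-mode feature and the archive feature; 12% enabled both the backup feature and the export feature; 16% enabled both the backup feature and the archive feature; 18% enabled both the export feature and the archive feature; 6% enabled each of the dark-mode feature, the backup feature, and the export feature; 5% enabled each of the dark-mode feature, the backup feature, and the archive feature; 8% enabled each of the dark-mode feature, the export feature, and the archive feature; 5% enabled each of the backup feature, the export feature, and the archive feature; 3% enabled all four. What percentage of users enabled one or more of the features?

Apply inclusion-exclusion:
P(union) = 35 + 42 + 41 + 47 − 10 − 21 − 14 − 12 − 16 − 18 + 6 + 5 + 8 + 5 − 3 = 95%

95%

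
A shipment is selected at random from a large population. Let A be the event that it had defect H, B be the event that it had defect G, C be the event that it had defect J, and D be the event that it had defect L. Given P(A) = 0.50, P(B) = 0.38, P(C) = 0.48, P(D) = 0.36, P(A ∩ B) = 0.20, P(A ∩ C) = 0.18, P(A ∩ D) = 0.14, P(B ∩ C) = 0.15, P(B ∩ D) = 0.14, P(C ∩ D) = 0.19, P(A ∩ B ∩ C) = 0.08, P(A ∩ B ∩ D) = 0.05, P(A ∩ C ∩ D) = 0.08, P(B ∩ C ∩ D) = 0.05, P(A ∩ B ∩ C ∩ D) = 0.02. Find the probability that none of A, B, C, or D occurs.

P(A ∪ B ∪ C ∪ D) = 0.50 + 0.38 + 0.48 + 0.36 − 0.20 − 0.18 − 0.14 − 0.15 − 0.14 − 0.19 + 0.08 + 0.05 + 0.08 + 0.05 − 0.02 = 0.96
P(none) = 1 − 0.96 = 0.04

0.04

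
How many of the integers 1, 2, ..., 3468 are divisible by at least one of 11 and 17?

315 + 204 − 18 = 501

501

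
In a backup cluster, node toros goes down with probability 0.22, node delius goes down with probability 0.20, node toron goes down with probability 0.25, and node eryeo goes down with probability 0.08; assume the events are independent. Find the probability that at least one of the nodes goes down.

0.56944

P(none) = (1 − 0.22) × (1 − 0.20) × (1 − 0.25) × (1 − 0.08) = 0.78 × 0.80 × 0.75 × 0.92 = 0.43056
P(at least one) = 1 − 0.43056 = 0.56944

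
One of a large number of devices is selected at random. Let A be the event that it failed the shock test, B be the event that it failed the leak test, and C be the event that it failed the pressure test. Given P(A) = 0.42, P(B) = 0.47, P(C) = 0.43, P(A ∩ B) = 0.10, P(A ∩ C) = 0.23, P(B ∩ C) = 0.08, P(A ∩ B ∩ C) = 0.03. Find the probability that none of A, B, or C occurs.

0.06

By inclusion-exclusion,
P(A ∪ B ∪ C) = 0.42 + 0.47 + 0.43 − 0.10 − 0.23 − 0.08 + 0.03 = 0.94
P(none) = 1 − 0.94 = 0.06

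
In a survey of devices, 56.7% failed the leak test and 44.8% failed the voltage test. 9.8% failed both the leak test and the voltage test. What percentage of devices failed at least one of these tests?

Apply inclusion-exclusion:
P(≥1) = 56.7 + 44.8 − 9.8 = 91.7%

91.7%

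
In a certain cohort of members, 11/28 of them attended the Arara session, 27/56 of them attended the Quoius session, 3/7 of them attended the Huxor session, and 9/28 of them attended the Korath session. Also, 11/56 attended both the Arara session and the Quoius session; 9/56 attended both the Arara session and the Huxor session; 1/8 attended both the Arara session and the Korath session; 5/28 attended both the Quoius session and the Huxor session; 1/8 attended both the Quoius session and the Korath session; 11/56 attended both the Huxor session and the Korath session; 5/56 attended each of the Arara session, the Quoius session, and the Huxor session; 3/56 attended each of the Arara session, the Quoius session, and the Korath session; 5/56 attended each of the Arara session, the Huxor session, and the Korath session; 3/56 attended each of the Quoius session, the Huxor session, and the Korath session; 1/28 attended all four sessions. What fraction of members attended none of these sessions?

P(≥1) = 11/28 + 27/56 + 3/7 + 9/28 − 11/56 − 9/56 − 1/8 − 5/28 − 1/8 − 11/56 + 5/56 + 3/56 + 5/56 + 3/56 − 1/28 = 25/28
P(none) = 1 − 25/28 = 3/28

3/28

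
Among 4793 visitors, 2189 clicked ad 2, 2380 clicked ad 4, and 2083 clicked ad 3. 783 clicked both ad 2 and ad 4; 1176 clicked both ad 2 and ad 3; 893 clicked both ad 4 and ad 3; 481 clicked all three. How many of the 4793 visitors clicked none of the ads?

|union| = 2189 + 2380 + 2083 − 783 − 1176 − 893 + 481 = 4281
None: 4793 − 4281 = 512

512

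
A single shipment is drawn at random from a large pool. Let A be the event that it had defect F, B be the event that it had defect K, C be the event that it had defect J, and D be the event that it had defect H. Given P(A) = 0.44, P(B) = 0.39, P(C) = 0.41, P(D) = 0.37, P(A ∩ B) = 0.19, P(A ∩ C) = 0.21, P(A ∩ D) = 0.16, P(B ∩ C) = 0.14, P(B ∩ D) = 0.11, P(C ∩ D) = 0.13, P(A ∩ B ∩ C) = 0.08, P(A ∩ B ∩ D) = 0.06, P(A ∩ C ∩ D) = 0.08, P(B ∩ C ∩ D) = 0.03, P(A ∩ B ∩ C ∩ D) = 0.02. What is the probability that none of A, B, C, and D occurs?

0.10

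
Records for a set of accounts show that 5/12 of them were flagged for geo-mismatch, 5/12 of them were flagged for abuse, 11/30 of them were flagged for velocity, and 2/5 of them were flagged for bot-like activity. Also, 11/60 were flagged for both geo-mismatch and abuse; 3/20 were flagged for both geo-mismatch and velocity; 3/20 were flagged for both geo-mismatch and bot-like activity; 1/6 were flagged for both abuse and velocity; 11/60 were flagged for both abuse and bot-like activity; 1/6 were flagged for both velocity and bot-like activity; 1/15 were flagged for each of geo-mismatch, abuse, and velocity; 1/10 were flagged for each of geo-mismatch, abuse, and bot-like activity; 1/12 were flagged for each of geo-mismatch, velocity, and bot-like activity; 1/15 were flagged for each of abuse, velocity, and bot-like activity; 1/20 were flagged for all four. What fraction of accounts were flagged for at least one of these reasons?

By inclusion-exclusion,
P(at least one) = 5/12 + 5/12 + 11/30 + 2/5 − 11/60 − 3/20 − 3/20 − 1/6 − 11/60 − 1/6 + 1/15 + 1/10 + 1/12 + 1/15 − 1/20 = 13/15

13/15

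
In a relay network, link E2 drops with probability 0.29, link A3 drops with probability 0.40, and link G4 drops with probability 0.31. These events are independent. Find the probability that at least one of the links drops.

0.70606

Independence gives P(none) = ∏(1 − pᵢ).
P(none) = (1 − 0.29) × (1 − 0.40) × (1 − 0.31) = 0.71 × 0.60 × 0.69 = 0.29394
P(at least one) = 1 − 0.29394 = 0.70606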